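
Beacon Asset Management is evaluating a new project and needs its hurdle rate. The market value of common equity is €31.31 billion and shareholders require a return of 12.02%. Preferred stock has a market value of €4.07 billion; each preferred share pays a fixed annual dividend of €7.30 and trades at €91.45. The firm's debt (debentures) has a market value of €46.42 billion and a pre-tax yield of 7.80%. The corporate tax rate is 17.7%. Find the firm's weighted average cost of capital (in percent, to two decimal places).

8.64%

Cost of preferred: Rp = 7.3 / 91.45 = 7.9825%.
Total capital V = 31.31 + 4.07 + 46.42 = 81.8.
Equity: weight = 31.31/81.8 = 0.3828; cost = 12.02%.
Preferred: weight = 4.07/81.8 = 0.0498; cost = 7.9825%.
Debentures: weight = 46.42/81.8 = 0.5675; after-tax cost = 7.8% × (1 − 17.7%) = 6.4194%.
WACC = 0.3828 × 12.0200% + 0.0498 × 7.9825% + 0.5675 × 6.4194% = 8.6409%.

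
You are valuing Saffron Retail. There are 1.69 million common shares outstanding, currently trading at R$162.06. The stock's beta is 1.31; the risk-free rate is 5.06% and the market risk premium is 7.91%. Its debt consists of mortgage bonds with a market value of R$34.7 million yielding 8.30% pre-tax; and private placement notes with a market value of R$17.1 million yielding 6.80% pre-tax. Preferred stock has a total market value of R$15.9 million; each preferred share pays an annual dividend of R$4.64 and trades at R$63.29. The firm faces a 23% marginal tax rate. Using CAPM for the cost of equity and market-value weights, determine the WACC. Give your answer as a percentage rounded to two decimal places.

Cost of equity via CAPM: Re = 5.06% + 1.31 × 7.91% = 15.4221%.
Cost of preferred: Rp = 4.64 / 63.29 = 7.3313%.
Market value of equity E = 162.06 × 1.69m = 273.8814m.
Total capital V = 273.8814 + 15.9 + 34.7 + 17.1 = 341.5814.
Equity: weight = 273.8814/341.5814 = 0.8018; cost = 15.4221%.
Preferred: weight = 15.9/341.5814 = 0.0465; cost = 7.3313%.
Mortgage bonds: weight = 34.7/341.5814 = 0.1016; after-tax cost = 8.3% × (1 − 23%) = 6.3910%.
Private placement notes: weight = 17.1/341.5814 = 0.0501; after-tax cost = 6.8% × (1 − 23%) = 5.2360%.
WACC = 0.8018 × 15.4221% + 0.0465 × 7.3313% + 0.1016 × 6.3910% + 0.0501 × 5.2360% = 13.6181%.

13.62%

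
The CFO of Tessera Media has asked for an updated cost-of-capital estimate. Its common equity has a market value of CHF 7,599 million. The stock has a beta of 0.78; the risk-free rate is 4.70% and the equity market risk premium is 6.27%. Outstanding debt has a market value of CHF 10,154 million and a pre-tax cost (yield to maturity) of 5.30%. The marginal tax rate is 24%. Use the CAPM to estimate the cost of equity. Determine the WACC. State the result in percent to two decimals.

Cost of equity via CAPM: Re = 4.7% + 0.78 × 6.27% = 9.5906%.
Total capital V = 7599 + 10154 = 17753.
Equity: weight = 7599/17753 = 0.4280; cost = 9.5906%.
Debt: weight = 10154/17753 = 0.5720; after-tax cost = 5.3% × (1 − 24%) = 4.0280%.
WACC = 0.4280 × 9.5906% + 0.5720 × 4.0280% = 6.4090%.

6.41%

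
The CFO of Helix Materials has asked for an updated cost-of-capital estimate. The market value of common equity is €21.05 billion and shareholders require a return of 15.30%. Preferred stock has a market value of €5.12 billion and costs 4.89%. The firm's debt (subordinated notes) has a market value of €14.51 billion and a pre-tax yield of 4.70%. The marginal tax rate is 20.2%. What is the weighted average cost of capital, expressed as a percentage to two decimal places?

Total capital V = 21.05 + 5.12 + 14.51 = 40.68.
Equity: weight = 21.05/40.68 = 0.5175; cost = 15.3%.
Preferred: weight = 5.12/40.68 = 0.1259; cost = 4.89%.
Subordinated notes: weight = 14.51/40.68 = 0.3567; after-tax cost = 4.7% × (1 − 20.2%) = 3.7506%.
WACC = 0.5175 × 15.3000% + 0.1259 × 4.8900% + 0.3567 × 3.7506% = 9.8703%.

9.87%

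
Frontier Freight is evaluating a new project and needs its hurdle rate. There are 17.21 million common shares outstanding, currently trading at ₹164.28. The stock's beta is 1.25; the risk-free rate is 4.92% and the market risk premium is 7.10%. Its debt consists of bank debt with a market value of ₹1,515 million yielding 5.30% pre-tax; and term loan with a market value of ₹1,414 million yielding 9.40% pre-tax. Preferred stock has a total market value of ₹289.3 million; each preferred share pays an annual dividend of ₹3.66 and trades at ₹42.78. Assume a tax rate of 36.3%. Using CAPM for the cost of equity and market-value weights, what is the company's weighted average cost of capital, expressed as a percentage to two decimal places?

Cost of equity via CAPM: Re = 4.92% + 1.25 × 7.1% = 13.7950%.
Cost of preferred: Rp = 3.66 / 42.78 = 8.5554%.
Market value of equity E = 164.28 × 17.21m = 2827.2588m.
Total capital V = 2827.2588 + 289.3 + 1515 + 1414 = 6045.5588.
Equity: weight = 2827.2588/6045.5588 = 0.4677; cost = 13.795%.
Preferred: weight = 289.3/6045.5588 = 0.0479; cost = 8.5554%.
Bank debt: weight = 1515/6045.5588 = 0.2506; after-tax cost = 5.3% × (1 − 36.3%) = 3.3761%.
Term loan: weight = 1414/6045.5588 = 0.2339; after-tax cost = 9.4% × (1 − 36.3%) = 5.9878%.
WACC = 0.4677 × 13.7950% + 0.0479 × 8.5554% + 0.2506 × 3.3761% + 0.2339 × 5.9878% = 9.1073%.

9.11%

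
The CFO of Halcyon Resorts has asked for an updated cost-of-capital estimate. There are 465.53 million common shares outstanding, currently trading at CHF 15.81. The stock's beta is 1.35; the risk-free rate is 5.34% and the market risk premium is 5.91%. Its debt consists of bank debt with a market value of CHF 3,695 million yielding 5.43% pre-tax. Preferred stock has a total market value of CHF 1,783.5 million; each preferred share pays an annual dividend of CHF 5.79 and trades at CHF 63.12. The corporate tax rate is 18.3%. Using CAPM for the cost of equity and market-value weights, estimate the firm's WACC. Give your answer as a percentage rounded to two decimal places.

Cost of equity via CAPM: Re = 5.34% + 1.35 × 5.91% = 13.3185%.
Cost of preferred: Rp = 5.79 / 63.12 = 9.1730%.
Market value of equity E = 15.81 × 465.53m = 7360.0293m.
Total capital V = 7360.0293 + 1783.5 + 3695 = 12838.5293.
Equity: weight = 7360.0293/12838.5293 = 0.5733; cost = 13.3185%.
Preferred: weight = 1783.5/12838.5293 = 0.1389; cost = 9.173%.
Bank debt: weight = 3695/12838.5293 = 0.2878; after-tax cost = 5.43% × (1 − 18.3%) = 4.4363%.
WACC = 0.5733 × 13.3185% + 0.1389 × 9.1730% + 0.2878 × 4.4363% = 10.1863%.

10.19%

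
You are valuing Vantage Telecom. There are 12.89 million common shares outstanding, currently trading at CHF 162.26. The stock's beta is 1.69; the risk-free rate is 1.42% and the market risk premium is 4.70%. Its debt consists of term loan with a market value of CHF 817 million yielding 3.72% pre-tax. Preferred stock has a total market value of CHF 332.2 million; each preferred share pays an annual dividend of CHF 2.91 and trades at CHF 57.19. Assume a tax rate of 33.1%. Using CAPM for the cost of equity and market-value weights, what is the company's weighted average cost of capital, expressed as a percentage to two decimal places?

7.19%

Cost of equity via CAPM: Re = 1.42% + 1.69 × 4.7% = 9.3630%.
Cost of preferred: Rp = 2.91 / 57.19 = 5.0883%.
Market value of equity E = 162.26 × 12.89m = 2091.5314m.
Total capital V = 2091.5314 + 332.2 + 817 = 3240.7314.
Equity: weight = 2091.5314/3240.7314 = 0.6454; cost = 9.363%.
Preferred: weight = 332.2/3240.7314 = 0.1025; cost = 5.0883%.
Term loan: weight = 817/3240.7314 = 0.2521; after-tax cost = 3.72% × (1 − 33.1%) = 2.4887%.
WACC = 0.6454 × 9.3630% + 0.1025 × 5.0883% + 0.2521 × 2.4887% = 7.1918%.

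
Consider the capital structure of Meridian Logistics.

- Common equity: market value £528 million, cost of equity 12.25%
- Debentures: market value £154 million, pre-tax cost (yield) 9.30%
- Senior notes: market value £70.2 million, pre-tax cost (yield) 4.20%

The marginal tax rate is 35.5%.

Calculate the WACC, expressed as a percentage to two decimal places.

Total capital V = 528 + 154 + 70.2 = 752.2.
Equity: weight = 528/752.2 = 0.7019; cost = 12.25%.
Debentures: weight = 154/752.2 = 0.2047; after-tax cost = 9.3% × (1 − 35.5%) = 5.9985%.
Senior notes: weight = 70.2/752.2 = 0.0933; after-tax cost = 4.2% × (1 − 35.5%) = 2.7090%.
WACC = 0.7019 × 12.2500% + 0.2047 × 5.9985% + 0.0933 × 2.7090% = 10.0797%.

10.08%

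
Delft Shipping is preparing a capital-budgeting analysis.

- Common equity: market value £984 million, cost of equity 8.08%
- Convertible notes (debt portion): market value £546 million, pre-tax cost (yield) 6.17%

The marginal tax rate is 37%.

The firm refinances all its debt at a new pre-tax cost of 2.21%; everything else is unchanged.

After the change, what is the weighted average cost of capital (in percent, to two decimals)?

5.69%

After the change:
Total capital V = 984 + 546 = 1530.
Equity: weight = 984/1530 = 0.6431; cost = 8.08%.
Convertible notes (debt portion): weight = 546/1530 = 0.3569; after-tax cost = 2.21% × (1 − 37%) = 1.3923%.
WACC = 0.6431 × 8.0800% + 0.3569 × 1.3923% = 5.6934%.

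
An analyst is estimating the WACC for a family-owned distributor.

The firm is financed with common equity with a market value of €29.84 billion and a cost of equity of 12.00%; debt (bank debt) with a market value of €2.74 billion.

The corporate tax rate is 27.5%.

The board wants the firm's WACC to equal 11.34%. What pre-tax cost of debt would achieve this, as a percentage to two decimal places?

Total capital V = 29.84 + 2.74 = 32.58.
Equity weight = 29.84/32.58 = 0.9159.
Bank debt weight = 2.74/32.58 = 0.0841.
Equity contribution = 0.9159 × 12% = 10.9908%.
Remaining for debt = 11.34% − 10.9908% = 0.3492%.
Rd × (1 − 27.5%) × 0.0841 = 0.3492%  ⇒  Rd = 5.7273%.

5.73%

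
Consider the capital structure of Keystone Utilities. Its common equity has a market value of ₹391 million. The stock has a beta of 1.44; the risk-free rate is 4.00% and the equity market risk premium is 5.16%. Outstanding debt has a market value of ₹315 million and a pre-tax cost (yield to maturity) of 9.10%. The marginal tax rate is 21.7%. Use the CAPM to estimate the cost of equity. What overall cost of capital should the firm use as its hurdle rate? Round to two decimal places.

Cost of equity via CAPM: Re = 4.0% + 1.44 × 5.16% = 11.4304%.
Total capital V = 391 + 315 = 706.
Equity: weight = 391/706 = 0.5538; cost = 11.4304%.
Debt: weight = 315/706 = 0.4462; after-tax cost = 9.1% × (1 − 21.7%) = 7.1253%.
WACC = 0.5538 × 11.4304% + 0.4462 × 7.1253% = 9.5096%.

9.51%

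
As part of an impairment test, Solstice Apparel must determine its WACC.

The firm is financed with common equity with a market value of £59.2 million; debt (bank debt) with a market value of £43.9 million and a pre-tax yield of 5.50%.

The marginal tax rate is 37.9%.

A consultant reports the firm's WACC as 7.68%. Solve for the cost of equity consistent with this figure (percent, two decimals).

10.84%

Total capital V = 59.2 + 43.9 = 103.1.
Equity weight = 59.2/103.1 = 0.5742.
Bank debt weight = 43.9/103.1 = 0.4258.
Debt contribution = 0.4258 × 5.5% × (1 − 37.9%) = 1.4543%.
Required equity contribution = 7.68% − 1.4543% = 6.2257%.
Re = 6.2257% / 0.5742 = 10.8424%.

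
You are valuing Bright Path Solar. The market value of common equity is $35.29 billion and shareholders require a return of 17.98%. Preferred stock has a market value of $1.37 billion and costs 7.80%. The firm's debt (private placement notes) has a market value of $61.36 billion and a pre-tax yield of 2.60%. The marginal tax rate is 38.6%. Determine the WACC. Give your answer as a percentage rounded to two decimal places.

7.58%

Total capital V = 35.29 + 1.37 + 61.36 = 98.02.
Equity: weight = 35.29/98.02 = 0.3600; cost = 17.98%.
Preferred: weight = 1.37/98.02 = 0.0140; cost = 7.8%.
Private placement notes: weight = 61.36/98.02 = 0.6260; after-tax cost = 2.6% × (1 − 38.6%) = 1.5964%.
WACC = 0.3600 × 17.9800% + 0.0140 × 7.8000% + 0.6260 × 1.5964% = 7.5817%.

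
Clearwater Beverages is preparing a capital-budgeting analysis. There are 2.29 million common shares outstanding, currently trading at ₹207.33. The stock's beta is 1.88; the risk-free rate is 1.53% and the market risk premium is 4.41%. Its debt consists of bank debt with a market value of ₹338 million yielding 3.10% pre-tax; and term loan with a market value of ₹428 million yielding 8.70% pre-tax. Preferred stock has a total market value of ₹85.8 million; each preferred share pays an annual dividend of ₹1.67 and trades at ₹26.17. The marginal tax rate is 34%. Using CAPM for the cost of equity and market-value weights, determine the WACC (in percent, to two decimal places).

6.30%

Cost of equity via CAPM: Re = 1.53% + 1.88 × 4.41% = 9.8208%.
Cost of preferred: Rp = 1.67 / 26.17 = 6.3814%.
Market value of equity E = 207.33 × 2.29m = 474.7857m.
Total capital V = 474.7857 + 85.8 + 338 + 428 = 1326.5857.
Equity: weight = 474.7857/1326.5857 = 0.3579; cost = 9.8208%.
Preferred: weight = 85.8/1326.5857 = 0.0647; cost = 6.3814%.
Bank debt: weight = 338/1326.5857 = 0.2548; after-tax cost = 3.1% × (1 − 34%) = 2.0460%.
Term loan: weight = 428/1326.5857 = 0.3226; after-tax cost = 8.7% × (1 − 34%) = 5.7420%.
WACC = 0.3579 × 9.8208% + 0.0647 × 6.3814% + 0.2548 × 2.0460% + 0.3226 × 5.7420% = 6.3015%.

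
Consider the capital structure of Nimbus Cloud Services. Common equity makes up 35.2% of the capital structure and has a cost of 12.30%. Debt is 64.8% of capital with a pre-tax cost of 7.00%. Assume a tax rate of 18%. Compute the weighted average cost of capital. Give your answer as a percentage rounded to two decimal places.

8.05%

After-tax cost of debt = 7% × (1 − 18%) = 5.7400%.
WACC = 0.352 × 12.3000% + 0.648 × 5.7400% = 8.0491%.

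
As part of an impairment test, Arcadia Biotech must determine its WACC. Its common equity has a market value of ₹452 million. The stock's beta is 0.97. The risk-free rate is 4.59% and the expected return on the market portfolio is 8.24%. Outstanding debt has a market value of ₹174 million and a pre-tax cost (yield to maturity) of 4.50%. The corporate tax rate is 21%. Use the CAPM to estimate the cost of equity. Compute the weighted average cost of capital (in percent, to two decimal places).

6.86%

Market risk premium = 8.24% − 4.59% = 3.65%.
Cost of equity via CAPM: Re = 4.59% + 0.97 × 3.65% = 8.1305%.
Total capital V = 452 + 174 = 626.
Equity: weight = 452/626 = 0.7220; cost = 8.1305%.
Debt: weight = 174/626 = 0.2780; after-tax cost = 4.5% × (1 − 21%) = 3.5550%.
WACC = 0.7220 × 8.1305% + 0.2780 × 3.5550% = 6.8587%.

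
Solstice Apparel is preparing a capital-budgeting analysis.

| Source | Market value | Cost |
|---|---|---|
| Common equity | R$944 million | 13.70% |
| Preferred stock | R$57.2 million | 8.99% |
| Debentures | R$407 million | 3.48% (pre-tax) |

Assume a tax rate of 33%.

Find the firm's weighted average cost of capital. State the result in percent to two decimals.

10.22%

Total capital V = 944 + 57.2 + 407 = 1408.2.
Equity: weight = 944/1408.2 = 0.6704; cost = 13.7%.
Preferred: weight = 57.2/1408.2 = 0.0406; cost = 8.99%.
Debentures: weight = 407/1408.2 = 0.2890; after-tax cost = 3.48% × (1 − 33%) = 2.3316%.
WACC = 0.6704 × 13.7000% + 0.0406 × 8.9900% + 0.2890 × 2.3316% = 10.2230%.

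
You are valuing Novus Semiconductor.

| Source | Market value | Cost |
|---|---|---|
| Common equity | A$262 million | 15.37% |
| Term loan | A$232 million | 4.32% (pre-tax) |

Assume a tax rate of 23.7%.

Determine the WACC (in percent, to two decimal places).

Total capital V = 262 + 232 = 494.
Equity: weight = 262/494 = 0.5304; cost = 15.37%.
Term loan: weight = 232/494 = 0.4696; after-tax cost = 4.32% × (1 − 23.7%) = 3.2962%.
WACC = 0.5304 × 15.3700% + 0.4696 × 3.2962% = 9.6997%.

9.70%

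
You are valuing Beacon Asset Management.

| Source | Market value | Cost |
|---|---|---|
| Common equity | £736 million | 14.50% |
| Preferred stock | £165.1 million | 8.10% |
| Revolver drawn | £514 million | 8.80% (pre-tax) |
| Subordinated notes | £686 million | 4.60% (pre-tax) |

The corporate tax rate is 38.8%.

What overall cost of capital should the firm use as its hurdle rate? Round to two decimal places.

7.95%

Total capital V = 736 + 165.1 + 514 + 686 = 2101.1.
Equity: weight = 736/2101.1 = 0.3503; cost = 14.5%.
Preferred: weight = 165.1/2101.1 = 0.0786; cost = 8.1%.
Revolver drawn: weight = 514/2101.1 = 0.2446; after-tax cost = 8.8% × (1 − 38.8%) = 5.3856%.
Subordinated notes: weight = 686/2101.1 = 0.3265; after-tax cost = 4.6% × (1 − 38.8%) = 2.8152%.
WACC = 0.3503 × 14.5000% + 0.0786 × 8.1000% + 0.2446 × 5.3856% + 0.3265 × 2.8152% = 7.9524%.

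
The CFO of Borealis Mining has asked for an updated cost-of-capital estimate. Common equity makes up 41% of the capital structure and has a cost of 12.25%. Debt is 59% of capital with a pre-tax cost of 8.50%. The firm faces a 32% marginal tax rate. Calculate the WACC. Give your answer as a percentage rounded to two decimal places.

8.43%

After-tax cost of debt = 8.5% × (1 − 32%) = 5.7800%.
WACC = 0.410 × 12.2500% + 0.590 × 5.7800% = 8.4327%.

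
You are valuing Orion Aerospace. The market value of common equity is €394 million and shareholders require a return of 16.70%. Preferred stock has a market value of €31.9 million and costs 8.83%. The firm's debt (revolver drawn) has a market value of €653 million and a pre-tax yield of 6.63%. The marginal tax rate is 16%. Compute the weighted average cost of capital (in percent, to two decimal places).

Total capital V = 394 + 31.9 + 653 = 1078.9.
Equity: weight = 394/1078.9 = 0.3652; cost = 16.7%.
Preferred: weight = 31.9/1078.9 = 0.0296; cost = 8.83%.
Revolver drawn: weight = 653/1078.9 = 0.6052; after-tax cost = 6.63% × (1 − 16%) = 5.5692%.
WACC = 0.3652 × 16.7000% + 0.0296 × 8.8300% + 0.6052 × 5.5692% = 9.7304%.

9.73%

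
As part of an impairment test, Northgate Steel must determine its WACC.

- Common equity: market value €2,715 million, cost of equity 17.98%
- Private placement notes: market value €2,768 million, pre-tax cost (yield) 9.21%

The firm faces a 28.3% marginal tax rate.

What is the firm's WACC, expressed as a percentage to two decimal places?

12.24%

Total capital V = 2715 + 2768 = 5483.
Equity: weight = 2715/5483 = 0.4952; cost = 17.98%.
Private placement notes: weight = 2768/5483 = 0.5048; after-tax cost = 9.21% × (1 − 28.3%) = 6.6036%.
WACC = 0.4952 × 17.9800% + 0.5048 × 6.6036% = 12.2368%.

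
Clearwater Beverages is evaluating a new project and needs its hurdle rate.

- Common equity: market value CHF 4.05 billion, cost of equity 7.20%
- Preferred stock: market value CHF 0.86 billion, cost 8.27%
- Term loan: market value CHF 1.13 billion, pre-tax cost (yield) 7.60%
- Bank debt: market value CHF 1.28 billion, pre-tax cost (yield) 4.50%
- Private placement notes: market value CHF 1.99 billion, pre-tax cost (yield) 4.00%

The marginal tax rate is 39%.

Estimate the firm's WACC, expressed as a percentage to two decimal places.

Total capital V = 4.05 + 0.86 + 1.13 + 1.28 + 1.99 = 9.31.
Equity: weight = 4.05/9.31 = 0.4350; cost = 7.2%.
Preferred: weight = 0.86/9.31 = 0.0924; cost = 8.27%.
Term loan: weight = 1.13/9.31 = 0.1214; after-tax cost = 7.6% × (1 − 39%) = 4.6360%.
Bank debt: weight = 1.28/9.31 = 0.1375; after-tax cost = 4.5% × (1 − 39%) = 2.7450%.
Private placement notes: weight = 1.99/9.31 = 0.2137; after-tax cost = 4% × (1 − 39%) = 2.4400%.
WACC = 0.4350 × 7.2000% + 0.0924 × 8.2700% + 0.1214 × 4.6360% + 0.1375 × 2.7450% + 0.2137 × 2.4400% = 5.3577%.

5.36%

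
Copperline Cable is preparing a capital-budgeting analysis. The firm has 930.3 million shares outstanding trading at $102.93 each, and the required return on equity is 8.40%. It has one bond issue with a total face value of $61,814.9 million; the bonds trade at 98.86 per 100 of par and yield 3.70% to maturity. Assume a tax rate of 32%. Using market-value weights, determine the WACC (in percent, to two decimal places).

Market value of equity E = 102.93 × 930.3m = 95755.779m. Market value of debt D = 61814.9m × 98.86/100 = 61110.21014m.
Total capital V = 95755.779 + 61110.21014 = 156865.98914.
Equity: weight = 95755.779/156865.98914 = 0.6104; cost = 8.4%.
Bonds outstanding: weight = 61110.21014/156865.98914 = 0.3896; after-tax cost = 3.7% × (1 − 32%) = 2.5160%.
WACC = 0.6104 × 8.4000% + 0.3896 × 2.5160% = 6.1078%.

6.11%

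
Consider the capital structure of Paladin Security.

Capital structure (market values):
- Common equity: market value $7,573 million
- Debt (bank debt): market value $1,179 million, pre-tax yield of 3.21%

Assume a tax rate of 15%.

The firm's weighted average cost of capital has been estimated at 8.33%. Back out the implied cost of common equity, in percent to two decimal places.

Total capital V = 7573 + 1179 = 8752.
Equity weight = 7573/8752 = 0.8653.
Bank debt weight = 1179/8752 = 0.1347.
Debt contribution = 0.1347 × 3.21% × (1 − 15%) = 0.3676%.
Required equity contribution = 8.33% − 0.3676% = 7.9624%.
Re = 7.9624% / 0.8653 = 9.2021%.

9.20%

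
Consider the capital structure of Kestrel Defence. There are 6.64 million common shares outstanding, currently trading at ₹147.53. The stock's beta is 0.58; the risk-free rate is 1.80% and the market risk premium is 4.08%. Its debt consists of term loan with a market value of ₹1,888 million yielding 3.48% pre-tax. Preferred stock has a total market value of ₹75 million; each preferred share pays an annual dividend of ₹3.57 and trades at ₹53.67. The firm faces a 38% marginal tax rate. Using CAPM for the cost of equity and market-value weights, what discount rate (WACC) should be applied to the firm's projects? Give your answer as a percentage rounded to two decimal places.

Cost of equity via CAPM: Re = 1.8% + 0.58 × 4.08% = 4.1664%.
Cost of preferred: Rp = 3.57 / 53.67 = 6.6518%.
Market value of equity E = 147.53 × 6.64m = 979.5992m.
Total capital V = 979.5992 + 75 + 1888 = 2942.5992.
Equity: weight = 979.5992/2942.5992 = 0.3329; cost = 4.1664%.
Preferred: weight = 75/2942.5992 = 0.0255; cost = 6.6518%.
Term loan: weight = 1888/2942.5992 = 0.6416; after-tax cost = 3.48% × (1 − 38%) = 2.1576%.
WACC = 0.3329 × 4.1664% + 0.0255 × 6.6518% + 0.6416 × 2.1576% = 2.9409%.

2.94%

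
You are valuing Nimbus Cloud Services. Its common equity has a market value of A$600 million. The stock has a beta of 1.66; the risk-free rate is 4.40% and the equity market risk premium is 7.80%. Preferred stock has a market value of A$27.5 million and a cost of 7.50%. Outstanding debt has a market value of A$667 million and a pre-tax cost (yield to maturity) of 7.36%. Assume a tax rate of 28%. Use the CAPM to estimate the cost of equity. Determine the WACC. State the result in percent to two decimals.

10.93%

Cost of equity via CAPM: Re = 4.4% + 1.66 × 7.8% = 17.3480%.
Total capital V = 600 + 27.5 + 667 = 1294.5.
Equity: weight = 600/1294.5 = 0.4635; cost = 17.348%.
Preferred: weight = 27.5/1294.5 = 0.0212; cost = 7.5%.
Debt: weight = 667/1294.5 = 0.5153; after-tax cost = 7.36% × (1 − 28%) = 5.2992%.
WACC = 0.4635 × 17.3480% + 0.0212 × 7.5000% + 0.5153 × 5.2992% = 10.9306%.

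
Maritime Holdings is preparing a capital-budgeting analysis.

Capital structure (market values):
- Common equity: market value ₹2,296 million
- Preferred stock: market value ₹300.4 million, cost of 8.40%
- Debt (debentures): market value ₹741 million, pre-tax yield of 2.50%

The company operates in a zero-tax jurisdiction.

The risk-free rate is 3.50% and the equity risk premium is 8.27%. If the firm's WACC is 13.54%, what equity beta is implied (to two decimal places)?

1.73

Total capital V = 2296 + 300.4 + 741 = 3337.4.
Equity weight = 2296/3337.4 = 0.6880.
Preferred weight = 300.4/3337.4 = 0.0900.
Debentures weight = 741/3337.4 = 0.2220.
Debt contribution = 0.2220 × 2.5% × (1 − 0%) = 0.5551%.
Preferred contribution = 0.0900 × 8.4% = 0.7561%.
Required equity contribution = 13.54% − 1.3112% = 12.2288%  ⇒  Re = 17.7755%.
CAPM: 17.7755% = 3.5% + β × 8.27%  ⇒  β = 1.7262.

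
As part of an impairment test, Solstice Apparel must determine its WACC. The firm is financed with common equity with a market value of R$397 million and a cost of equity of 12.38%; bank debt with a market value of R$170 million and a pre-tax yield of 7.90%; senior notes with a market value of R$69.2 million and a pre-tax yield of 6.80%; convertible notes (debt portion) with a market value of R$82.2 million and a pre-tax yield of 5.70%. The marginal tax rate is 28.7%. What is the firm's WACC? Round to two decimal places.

9.11%

Total capital V = 397 + 170 + 69.2 + 82.2 = 718.4.
Equity: weight = 397/718.4 = 0.5526; cost = 12.38%.
Bank debt: weight = 170/718.4 = 0.2366; after-tax cost = 7.9% × (1 − 28.7%) = 5.6327%.
Senior notes: weight = 69.2/718.4 = 0.0963; after-tax cost = 6.8% × (1 − 28.7%) = 4.8484%.
Convertible notes (debt portion): weight = 82.2/718.4 = 0.1144; after-tax cost = 5.7% × (1 − 28.7%) = 4.0641%.
WACC = 0.5526 × 12.3800% + 0.2366 × 5.6327% + 0.0963 × 4.8484% + 0.1144 × 4.0641% = 9.1063%.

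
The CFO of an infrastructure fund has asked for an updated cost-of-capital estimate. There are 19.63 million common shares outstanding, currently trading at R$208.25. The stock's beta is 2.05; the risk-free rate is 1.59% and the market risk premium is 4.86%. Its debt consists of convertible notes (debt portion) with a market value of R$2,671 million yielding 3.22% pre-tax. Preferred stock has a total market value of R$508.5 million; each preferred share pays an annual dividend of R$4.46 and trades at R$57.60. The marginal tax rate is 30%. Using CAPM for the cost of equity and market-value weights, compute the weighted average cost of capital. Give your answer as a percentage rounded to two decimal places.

7.87%

Cost of equity via CAPM: Re = 1.59% + 2.05 × 4.86% = 11.5530%.
Cost of preferred: Rp = 4.46 / 57.6 = 7.7431%.
Market value of equity E = 208.25 × 19.63m = 4087.9475m.
Total capital V = 4087.9475 + 508.5 + 2671 = 7267.4475.
Equity: weight = 4087.9475/7267.4475 = 0.5625; cost = 11.553%.
Preferred: weight = 508.5/7267.4475 = 0.0700; cost = 7.7431%.
Convertible notes (debt portion): weight = 2671/7267.4475 = 0.3675; after-tax cost = 3.22% × (1 − 30%) = 2.2540%.
WACC = 0.5625 × 11.5530% + 0.0700 × 7.7431% + 0.3675 × 2.2540% = 7.8688%.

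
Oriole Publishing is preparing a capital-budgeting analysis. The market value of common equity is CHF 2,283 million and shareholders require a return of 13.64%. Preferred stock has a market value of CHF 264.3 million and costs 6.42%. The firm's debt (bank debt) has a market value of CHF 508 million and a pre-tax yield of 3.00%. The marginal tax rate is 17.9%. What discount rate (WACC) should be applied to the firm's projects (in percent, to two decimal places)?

11.16%

Total capital V = 2283 + 264.3 + 508 = 3055.3.
Equity: weight = 2283/3055.3 = 0.7472; cost = 13.64%.
Preferred: weight = 264.3/3055.3 = 0.0865; cost = 6.42%.
Bank debt: weight = 508/3055.3 = 0.1663; after-tax cost = 3% × (1 − 17.9%) = 2.4630%.
WACC = 0.7472 × 13.6400% + 0.0865 × 6.4200% + 0.1663 × 2.4630% = 11.1570%.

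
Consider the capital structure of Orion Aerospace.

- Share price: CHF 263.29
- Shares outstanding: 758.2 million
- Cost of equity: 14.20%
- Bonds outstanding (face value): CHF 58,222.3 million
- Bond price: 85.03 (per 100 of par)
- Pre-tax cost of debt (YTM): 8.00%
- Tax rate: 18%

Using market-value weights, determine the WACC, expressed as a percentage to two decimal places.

Market value of equity E = 263.29 × 758.2m = 199626.478m. Market value of debt D = 58222.3m × 85.03/100 = 49506.42169m.
Total capital V = 199626.478 + 49506.42169 = 249132.89969.
Equity: weight = 199626.478/249132.89969 = 0.8013; cost = 14.2%.
Bonds outstanding: weight = 49506.42169/249132.89969 = 0.1987; after-tax cost = 8% × (1 − 18%) = 6.5600%.
WACC = 0.8013 × 14.2000% + 0.1987 × 6.5600% = 12.6818%.

12.68%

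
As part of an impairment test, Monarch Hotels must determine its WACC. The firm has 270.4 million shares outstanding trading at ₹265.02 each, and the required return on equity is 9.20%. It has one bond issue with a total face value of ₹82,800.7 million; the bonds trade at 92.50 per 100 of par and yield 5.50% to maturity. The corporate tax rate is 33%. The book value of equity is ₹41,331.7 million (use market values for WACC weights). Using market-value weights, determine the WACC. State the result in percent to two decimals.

6.35%

Market value of equity E = 265.02 × 270.4m = 71661.408m. Market value of debt D = 82800.7m × 92.5/100 = 76590.6475m.
Total capital V = 71661.408 + 76590.6475 = 148252.0555.
Equity: weight = 71661.408/148252.0555 = 0.4834; cost = 9.2%.
Bonds outstanding: weight = 76590.6475/148252.0555 = 0.5166; after-tax cost = 5.5% × (1 − 33%) = 3.6850%.
WACC = 0.4834 × 9.2000% + 0.5166 × 3.6850% = 6.3508%.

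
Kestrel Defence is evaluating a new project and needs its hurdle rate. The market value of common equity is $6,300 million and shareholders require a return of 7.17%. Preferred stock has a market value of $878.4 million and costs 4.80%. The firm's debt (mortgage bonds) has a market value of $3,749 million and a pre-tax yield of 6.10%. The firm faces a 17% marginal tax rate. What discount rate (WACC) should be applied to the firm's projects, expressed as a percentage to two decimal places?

Total capital V = 6300 + 878.4 + 3749 = 10927.4.
Equity: weight = 6300/10927.4 = 0.5765; cost = 7.17%.
Preferred: weight = 878.4/10927.4 = 0.0804; cost = 4.8%.
Mortgage bonds: weight = 3749/10927.4 = 0.3431; after-tax cost = 6.1% × (1 − 17%) = 5.0630%.
WACC = 0.5765 × 7.1700% + 0.0804 × 4.8000% + 0.3431 × 5.0630% = 6.2566%.

6.26%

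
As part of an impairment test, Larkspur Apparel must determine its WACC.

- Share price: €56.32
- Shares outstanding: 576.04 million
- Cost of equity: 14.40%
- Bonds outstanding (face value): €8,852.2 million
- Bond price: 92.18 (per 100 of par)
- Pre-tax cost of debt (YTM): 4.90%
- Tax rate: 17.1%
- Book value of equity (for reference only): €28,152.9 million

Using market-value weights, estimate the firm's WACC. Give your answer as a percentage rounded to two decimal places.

12.32%

Market value of equity E = 56.32 × 576.04m = 32442.5728m. Market value of debt D = 8852.2m × 92.18/100 = 8159.95796m.
Total capital V = 32442.5728 + 8159.95796 = 40602.53076.
Equity: weight = 32442.5728/40602.53076 = 0.7990; cost = 14.4%.
Bonds outstanding: weight = 8159.95796/40602.53076 = 0.2010; after-tax cost = 4.9% × (1 − 17.1%) = 4.0621%.
WACC = 0.7990 × 14.4000% + 0.2010 × 4.0621% = 12.3224%.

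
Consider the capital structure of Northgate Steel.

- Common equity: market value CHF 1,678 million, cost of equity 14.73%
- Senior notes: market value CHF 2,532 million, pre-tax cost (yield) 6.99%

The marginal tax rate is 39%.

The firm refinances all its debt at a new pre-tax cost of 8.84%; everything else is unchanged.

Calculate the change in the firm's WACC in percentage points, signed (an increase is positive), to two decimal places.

Current WACC:
Total capital V = 1678 + 2532 = 4210.
Equity: weight = 1678/4210 = 0.3986; cost = 14.73%.
Senior notes: weight = 2532/4210 = 0.6014; after-tax cost = 6.99% × (1 − 39%) = 4.2639%.
WACC = 0.3986 × 14.7300% + 0.6014 × 4.2639% = 8.4354%.
After the change:
Total capital V = 1678 + 2532 = 4210.
Equity: weight = 1678/4210 = 0.3986; cost = 14.73%.
Senior notes: weight = 2532/4210 = 0.6014; after-tax cost = 8.84% × (1 − 39%) = 5.3924%.
WACC = 0.3986 × 14.7300% + 0.6014 × 5.3924% = 9.1141%.
Change in WACC = 9.1141% − 8.4354% = 0.6787 pp.

+0.68 pp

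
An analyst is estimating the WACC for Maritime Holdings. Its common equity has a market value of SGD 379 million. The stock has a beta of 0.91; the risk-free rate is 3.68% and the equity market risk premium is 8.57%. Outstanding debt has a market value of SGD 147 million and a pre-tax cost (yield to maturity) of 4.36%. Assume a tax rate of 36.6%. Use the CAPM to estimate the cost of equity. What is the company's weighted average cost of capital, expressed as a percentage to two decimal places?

9.04%

Cost of equity via CAPM: Re = 3.68% + 0.91 × 8.57% = 11.4787%.
Total capital V = 379 + 147 = 526.
Equity: weight = 379/526 = 0.7205; cost = 11.4787%.
Debt: weight = 147/526 = 0.2795; after-tax cost = 4.36% × (1 − 36.6%) = 2.7642%.
WACC = 0.7205 × 11.4787% + 0.2795 × 2.7642% = 9.0433%.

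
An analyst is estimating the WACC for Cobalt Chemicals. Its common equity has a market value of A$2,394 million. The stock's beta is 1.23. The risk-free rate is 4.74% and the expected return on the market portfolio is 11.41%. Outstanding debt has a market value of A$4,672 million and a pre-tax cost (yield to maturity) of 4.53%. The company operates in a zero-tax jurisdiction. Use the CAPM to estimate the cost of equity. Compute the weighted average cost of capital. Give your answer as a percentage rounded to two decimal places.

Market risk premium = 11.41% − 4.74% = 6.67%.
Cost of equity via CAPM: Re = 4.74% + 1.23 × 6.67% = 12.9441%.
Total capital V = 2394 + 4672 = 7066.
Equity: weight = 2394/7066 = 0.3388; cost = 12.9441%.
Debt: weight = 4672/7066 = 0.6612; after-tax cost = 4.53% × (1 − 0%) = 4.5300%.
WACC = 0.3388 × 12.9441% + 0.6612 × 4.5300% = 7.3807%.

7.38%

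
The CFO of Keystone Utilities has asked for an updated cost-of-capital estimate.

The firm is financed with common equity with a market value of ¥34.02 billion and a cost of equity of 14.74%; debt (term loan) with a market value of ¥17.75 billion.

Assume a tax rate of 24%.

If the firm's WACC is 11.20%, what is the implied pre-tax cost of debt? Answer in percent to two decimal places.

5.81%

Total capital V = 34.02 + 17.75 = 51.77.
Equity weight = 34.02/51.77 = 0.6571.
Term loan weight = 17.75/51.77 = 0.3429.
Equity contribution = 0.6571 × 14.74% = 9.6862%.
Remaining for debt = 11.2% − 9.6862% = 1.5138%.
Rd × (1 − 24%) × 0.3429 = 1.5138%  ⇒  Rd = 5.8094%.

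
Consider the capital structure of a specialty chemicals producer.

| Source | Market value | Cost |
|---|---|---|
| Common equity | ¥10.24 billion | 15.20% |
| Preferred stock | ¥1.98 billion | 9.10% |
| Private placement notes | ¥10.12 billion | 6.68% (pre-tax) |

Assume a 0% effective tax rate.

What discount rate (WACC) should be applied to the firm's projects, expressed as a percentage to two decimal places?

Total capital V = 10.24 + 1.98 + 10.12 = 22.34.
Equity: weight = 10.24/22.34 = 0.4584; cost = 15.2%.
Preferred: weight = 1.98/22.34 = 0.0886; cost = 9.1%.
Private placement notes: weight = 10.12/22.34 = 0.4530; after-tax cost = 6.68% × (1 − 0%) = 6.6800%.
WACC = 0.4584 × 15.2000% + 0.0886 × 9.1000% + 0.4530 × 6.6800% = 10.7998%.

10.80%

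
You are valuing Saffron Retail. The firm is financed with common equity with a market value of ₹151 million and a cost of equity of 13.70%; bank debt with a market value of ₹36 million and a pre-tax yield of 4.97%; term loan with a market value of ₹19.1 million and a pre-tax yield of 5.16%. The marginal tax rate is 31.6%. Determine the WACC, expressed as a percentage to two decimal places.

Total capital V = 151 + 36 + 19.1 = 206.1.
Equity: weight = 151/206.1 = 0.7327; cost = 13.7%.
Bank debt: weight = 36/206.1 = 0.1747; after-tax cost = 4.97% × (1 − 31.6%) = 3.3995%.
Term loan: weight = 19.1/206.1 = 0.0927; after-tax cost = 5.16% × (1 − 31.6%) = 3.5294%.
WACC = 0.7327 × 13.7000% + 0.1747 × 3.3995% + 0.0927 × 3.5294% = 10.9582%.

10.96%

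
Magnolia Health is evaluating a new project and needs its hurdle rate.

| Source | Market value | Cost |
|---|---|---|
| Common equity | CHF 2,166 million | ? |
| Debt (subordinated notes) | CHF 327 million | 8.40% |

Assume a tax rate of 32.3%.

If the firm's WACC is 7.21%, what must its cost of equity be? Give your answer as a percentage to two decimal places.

7.44%

Total capital V = 2166 + 327 = 2493.
Equity weight = 2166/2493 = 0.8688.
Subordinated notes weight = 327/2493 = 0.1312.
Debt contribution = 0.1312 × 8.4% × (1 − 32.3%) = 0.7459%.
Required equity contribution = 7.21% − 0.7459% = 6.4641%.
Re = 6.4641% / 0.8688 = 7.4400%.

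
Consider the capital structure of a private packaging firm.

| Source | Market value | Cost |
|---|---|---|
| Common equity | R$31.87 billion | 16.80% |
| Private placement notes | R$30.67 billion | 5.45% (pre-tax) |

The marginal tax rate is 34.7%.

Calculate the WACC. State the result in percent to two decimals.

10.31%

Total capital V = 31.87 + 30.67 = 62.54.
Equity: weight = 31.87/62.54 = 0.5096; cost = 16.8%.
Private placement notes: weight = 30.67/62.54 = 0.4904; after-tax cost = 5.45% × (1 − 34.7%) = 3.5589%.
WACC = 0.5096 × 16.8000% + 0.4904 × 3.5589% = 10.3065%.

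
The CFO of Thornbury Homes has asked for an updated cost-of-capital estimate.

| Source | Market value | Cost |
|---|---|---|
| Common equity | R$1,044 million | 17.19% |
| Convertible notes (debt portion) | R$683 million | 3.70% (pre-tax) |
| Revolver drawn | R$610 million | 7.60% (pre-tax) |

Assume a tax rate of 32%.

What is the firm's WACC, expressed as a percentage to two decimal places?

9.76%

Total capital V = 1044 + 683 + 610 = 2337.
Equity: weight = 1044/2337 = 0.4467; cost = 17.19%.
Convertible notes (debt portion): weight = 683/2337 = 0.2923; after-tax cost = 3.7% × (1 − 32%) = 2.5160%.
Revolver drawn: weight = 610/2337 = 0.2610; after-tax cost = 7.6% × (1 − 32%) = 5.1680%.
WACC = 0.4467 × 17.1900% + 0.2923 × 2.5160% + 0.2610 × 5.1680% = 9.7635%.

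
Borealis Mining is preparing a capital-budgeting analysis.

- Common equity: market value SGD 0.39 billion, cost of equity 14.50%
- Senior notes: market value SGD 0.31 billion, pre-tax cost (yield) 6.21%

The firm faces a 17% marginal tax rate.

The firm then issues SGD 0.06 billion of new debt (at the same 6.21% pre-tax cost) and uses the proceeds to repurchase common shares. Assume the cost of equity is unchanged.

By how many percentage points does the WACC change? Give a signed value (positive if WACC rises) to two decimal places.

-0.80 pp

Current WACC:
Total capital V = 0.39 + 0.31 = 0.7.
Equity: weight = 0.39/0.7 = 0.5571; cost = 14.5%.
Senior notes: weight = 0.31/0.7 = 0.4429; after-tax cost = 6.21% × (1 − 17%) = 5.1543%.
WACC = 0.5571 × 14.5000% + 0.4429 × 5.1543% = 10.3612%.
After the change:
Total capital V = 0.33 + 0.37 = 0.7.
Equity: weight = 0.33/0.7 = 0.4714; cost = 14.5%.
Senior notes: weight = 0.37/0.7 = 0.5286; after-tax cost = 6.21% × (1 − 17%) = 5.1543%.
WACC = 0.4714 × 14.5000% + 0.5286 × 5.1543% = 9.5601%.
Change in WACC = 9.5601% − 10.3612% = -0.8011 pp.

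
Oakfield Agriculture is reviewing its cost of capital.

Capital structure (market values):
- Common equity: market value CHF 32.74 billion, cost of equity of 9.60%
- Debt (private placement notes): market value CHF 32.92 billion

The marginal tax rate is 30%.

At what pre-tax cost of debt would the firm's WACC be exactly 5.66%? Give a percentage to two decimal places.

Total capital V = 32.74 + 32.92 = 65.66.
Equity weight = 32.74/65.66 = 0.4986.
Private placement notes weight = 32.92/65.66 = 0.5014.
Equity contribution = 0.4986 × 9.6% = 4.7868%.
Remaining for debt = 5.66% − 4.7868% = 0.8732%.
Rd × (1 − 30%) × 0.5014 = 0.8732%  ⇒  Rd = 2.4879%.

2.49%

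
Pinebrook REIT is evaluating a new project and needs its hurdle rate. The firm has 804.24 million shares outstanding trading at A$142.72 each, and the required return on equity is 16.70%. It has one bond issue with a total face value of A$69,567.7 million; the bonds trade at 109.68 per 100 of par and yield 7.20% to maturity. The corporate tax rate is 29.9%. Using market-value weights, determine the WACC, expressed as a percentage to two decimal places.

Market value of equity E = 142.72 × 804.24m = 114781.1328m. Market value of debt D = 69567.7m × 109.68/100 = 76301.85336m.
Total capital V = 114781.1328 + 76301.85336 = 191082.98616.
Equity: weight = 114781.1328/191082.98616 = 0.6007; cost = 16.7%.
Bonds outstanding: weight = 76301.85336/191082.98616 = 0.3993; after-tax cost = 7.2% × (1 − 29.9%) = 5.0472%.
WACC = 0.6007 × 16.7000% + 0.3993 × 5.0472% = 12.0469%.

12.05%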